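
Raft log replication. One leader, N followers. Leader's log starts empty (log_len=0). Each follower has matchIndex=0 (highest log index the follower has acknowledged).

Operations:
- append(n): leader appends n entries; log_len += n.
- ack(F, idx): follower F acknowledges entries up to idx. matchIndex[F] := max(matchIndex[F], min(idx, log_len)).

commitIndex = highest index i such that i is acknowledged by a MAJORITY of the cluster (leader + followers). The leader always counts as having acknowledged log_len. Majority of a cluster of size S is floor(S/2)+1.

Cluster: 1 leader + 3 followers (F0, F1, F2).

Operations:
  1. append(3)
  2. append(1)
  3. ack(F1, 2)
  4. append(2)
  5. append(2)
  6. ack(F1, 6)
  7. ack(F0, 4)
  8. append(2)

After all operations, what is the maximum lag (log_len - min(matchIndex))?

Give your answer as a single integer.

Answer: 10

Derivation:
Op 1: append 3 -> log_len=3
Op 2: append 1 -> log_len=4
Op 3: F1 acks idx 2 -> match: F0=0 F1=2 F2=0; commitIndex=0
Op 4: append 2 -> log_len=6
Op 5: append 2 -> log_len=8
Op 6: F1 acks idx 6 -> match: F0=0 F1=6 F2=0; commitIndex=0
Op 7: F0 acks idx 4 -> match: F0=4 F1=6 F2=0; commitIndex=4
Op 8: append 2 -> log_len=10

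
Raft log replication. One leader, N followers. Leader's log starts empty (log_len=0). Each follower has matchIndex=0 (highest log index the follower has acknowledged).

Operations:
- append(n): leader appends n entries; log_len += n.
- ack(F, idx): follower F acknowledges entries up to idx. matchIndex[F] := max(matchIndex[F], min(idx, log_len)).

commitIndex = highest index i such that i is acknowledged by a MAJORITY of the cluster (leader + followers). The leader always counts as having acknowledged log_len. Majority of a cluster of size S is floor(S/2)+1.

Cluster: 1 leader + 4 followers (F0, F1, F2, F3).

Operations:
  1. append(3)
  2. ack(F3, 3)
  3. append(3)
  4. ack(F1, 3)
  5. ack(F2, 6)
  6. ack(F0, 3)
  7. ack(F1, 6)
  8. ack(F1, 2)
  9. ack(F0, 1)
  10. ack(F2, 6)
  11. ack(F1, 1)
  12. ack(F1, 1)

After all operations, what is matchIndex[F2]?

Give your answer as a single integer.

Op 1: append 3 -> log_len=3
Op 2: F3 acks idx 3 -> match: F0=0 F1=0 F2=0 F3=3; commitIndex=0
Op 3: append 3 -> log_len=6
Op 4: F1 acks idx 3 -> match: F0=0 F1=3 F2=0 F3=3; commitIndex=3
Op 5: F2 acks idx 6 -> match: F0=0 F1=3 F2=6 F3=3; commitIndex=3
Op 6: F0 acks idx 3 -> match: F0=3 F1=3 F2=6 F3=3; commitIndex=3
Op 7: F1 acks idx 6 -> match: F0=3 F1=6 F2=6 F3=3; commitIndex=6
Op 8: F1 acks idx 2 -> match: F0=3 F1=6 F2=6 F3=3; commitIndex=6
Op 9: F0 acks idx 1 -> match: F0=3 F1=6 F2=6 F3=3; commitIndex=6
Op 10: F2 acks idx 6 -> match: F0=3 F1=6 F2=6 F3=3; commitIndex=6
Op 11: F1 acks idx 1 -> match: F0=3 F1=6 F2=6 F3=3; commitIndex=6
Op 12: F1 acks idx 1 -> match: F0=3 F1=6 F2=6 F3=3; commitIndex=6

Answer: 6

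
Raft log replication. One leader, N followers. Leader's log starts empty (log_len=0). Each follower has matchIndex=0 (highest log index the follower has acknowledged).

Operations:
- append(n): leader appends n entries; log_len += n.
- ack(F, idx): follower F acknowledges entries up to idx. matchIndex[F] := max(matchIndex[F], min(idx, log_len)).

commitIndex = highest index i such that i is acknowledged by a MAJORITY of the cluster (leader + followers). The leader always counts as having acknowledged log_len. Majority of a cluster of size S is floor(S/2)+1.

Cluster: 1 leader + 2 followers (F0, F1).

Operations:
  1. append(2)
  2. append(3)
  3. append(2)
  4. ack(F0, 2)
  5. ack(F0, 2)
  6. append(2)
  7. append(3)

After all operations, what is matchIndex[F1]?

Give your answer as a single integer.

Op 1: append 2 -> log_len=2
Op 2: append 3 -> log_len=5
Op 3: append 2 -> log_len=7
Op 4: F0 acks idx 2 -> match: F0=2 F1=0; commitIndex=2
Op 5: F0 acks idx 2 -> match: F0=2 F1=0; commitIndex=2
Op 6: append 2 -> log_len=9
Op 7: append 3 -> log_len=12

Answer: 0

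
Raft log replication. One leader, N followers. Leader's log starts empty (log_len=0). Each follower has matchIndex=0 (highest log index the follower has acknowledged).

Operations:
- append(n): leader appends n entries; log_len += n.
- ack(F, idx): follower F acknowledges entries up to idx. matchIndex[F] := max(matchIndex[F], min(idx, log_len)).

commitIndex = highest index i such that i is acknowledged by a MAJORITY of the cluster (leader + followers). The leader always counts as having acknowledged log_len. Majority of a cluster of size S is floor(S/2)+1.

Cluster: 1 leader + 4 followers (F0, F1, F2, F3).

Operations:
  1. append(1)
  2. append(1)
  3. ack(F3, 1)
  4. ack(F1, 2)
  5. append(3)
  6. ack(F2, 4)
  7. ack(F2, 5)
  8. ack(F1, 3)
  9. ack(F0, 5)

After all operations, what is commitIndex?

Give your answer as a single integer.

Op 1: append 1 -> log_len=1
Op 2: append 1 -> log_len=2
Op 3: F3 acks idx 1 -> match: F0=0 F1=0 F2=0 F3=1; commitIndex=0
Op 4: F1 acks idx 2 -> match: F0=0 F1=2 F2=0 F3=1; commitIndex=1
Op 5: append 3 -> log_len=5
Op 6: F2 acks idx 4 -> match: F0=0 F1=2 F2=4 F3=1; commitIndex=2
Op 7: F2 acks idx 5 -> match: F0=0 F1=2 F2=5 F3=1; commitIndex=2
Op 8: F1 acks idx 3 -> match: F0=0 F1=3 F2=5 F3=1; commitIndex=3
Op 9: F0 acks idx 5 -> match: F0=5 F1=3 F2=5 F3=1; commitIndex=5

Answer: 5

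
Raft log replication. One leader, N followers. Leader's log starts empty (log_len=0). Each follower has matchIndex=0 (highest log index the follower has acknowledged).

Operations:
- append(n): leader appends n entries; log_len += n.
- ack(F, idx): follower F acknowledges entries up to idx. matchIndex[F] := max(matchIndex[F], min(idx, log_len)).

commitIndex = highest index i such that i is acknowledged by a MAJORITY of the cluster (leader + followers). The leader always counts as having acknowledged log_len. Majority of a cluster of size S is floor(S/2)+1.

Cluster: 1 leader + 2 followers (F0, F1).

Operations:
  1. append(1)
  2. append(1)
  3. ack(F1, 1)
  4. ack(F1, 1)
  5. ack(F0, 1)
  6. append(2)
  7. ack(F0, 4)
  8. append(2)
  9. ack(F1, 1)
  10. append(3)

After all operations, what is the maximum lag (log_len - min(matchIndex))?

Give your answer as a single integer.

Answer: 8

Derivation:
Op 1: append 1 -> log_len=1
Op 2: append 1 -> log_len=2
Op 3: F1 acks idx 1 -> match: F0=0 F1=1; commitIndex=1
Op 4: F1 acks idx 1 -> match: F0=0 F1=1; commitIndex=1
Op 5: F0 acks idx 1 -> match: F0=1 F1=1; commitIndex=1
Op 6: append 2 -> log_len=4
Op 7: F0 acks idx 4 -> match: F0=4 F1=1; commitIndex=4
Op 8: append 2 -> log_len=6
Op 9: F1 acks idx 1 -> match: F0=4 F1=1; commitIndex=4
Op 10: append 3 -> log_len=9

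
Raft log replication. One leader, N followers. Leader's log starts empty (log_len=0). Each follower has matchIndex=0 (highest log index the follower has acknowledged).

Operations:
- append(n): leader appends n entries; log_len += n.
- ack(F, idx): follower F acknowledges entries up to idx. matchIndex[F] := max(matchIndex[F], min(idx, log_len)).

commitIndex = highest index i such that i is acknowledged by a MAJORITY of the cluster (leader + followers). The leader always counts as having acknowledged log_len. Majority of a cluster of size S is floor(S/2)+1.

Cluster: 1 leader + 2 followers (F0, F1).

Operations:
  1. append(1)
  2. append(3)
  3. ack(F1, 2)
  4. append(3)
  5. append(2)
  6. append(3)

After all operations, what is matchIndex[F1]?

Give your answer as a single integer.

Op 1: append 1 -> log_len=1
Op 2: append 3 -> log_len=4
Op 3: F1 acks idx 2 -> match: F0=0 F1=2; commitIndex=2
Op 4: append 3 -> log_len=7
Op 5: append 2 -> log_len=9
Op 6: append 3 -> log_len=12

Answer: 2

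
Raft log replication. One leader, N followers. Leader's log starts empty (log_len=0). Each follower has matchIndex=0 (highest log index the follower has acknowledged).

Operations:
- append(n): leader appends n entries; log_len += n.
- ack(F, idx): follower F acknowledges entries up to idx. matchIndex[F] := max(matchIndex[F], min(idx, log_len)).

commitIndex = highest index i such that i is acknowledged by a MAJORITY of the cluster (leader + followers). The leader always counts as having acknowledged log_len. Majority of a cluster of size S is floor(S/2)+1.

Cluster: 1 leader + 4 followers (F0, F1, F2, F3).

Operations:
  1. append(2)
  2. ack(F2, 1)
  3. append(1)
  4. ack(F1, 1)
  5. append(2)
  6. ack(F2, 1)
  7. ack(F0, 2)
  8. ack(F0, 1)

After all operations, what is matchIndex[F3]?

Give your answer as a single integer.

Op 1: append 2 -> log_len=2
Op 2: F2 acks idx 1 -> match: F0=0 F1=0 F2=1 F3=0; commitIndex=0
Op 3: append 1 -> log_len=3
Op 4: F1 acks idx 1 -> match: F0=0 F1=1 F2=1 F3=0; commitIndex=1
Op 5: append 2 -> log_len=5
Op 6: F2 acks idx 1 -> match: F0=0 F1=1 F2=1 F3=0; commitIndex=1
Op 7: F0 acks idx 2 -> match: F0=2 F1=1 F2=1 F3=0; commitIndex=1
Op 8: F0 acks idx 1 -> match: F0=2 F1=1 F2=1 F3=0; commitIndex=1

Answer: 0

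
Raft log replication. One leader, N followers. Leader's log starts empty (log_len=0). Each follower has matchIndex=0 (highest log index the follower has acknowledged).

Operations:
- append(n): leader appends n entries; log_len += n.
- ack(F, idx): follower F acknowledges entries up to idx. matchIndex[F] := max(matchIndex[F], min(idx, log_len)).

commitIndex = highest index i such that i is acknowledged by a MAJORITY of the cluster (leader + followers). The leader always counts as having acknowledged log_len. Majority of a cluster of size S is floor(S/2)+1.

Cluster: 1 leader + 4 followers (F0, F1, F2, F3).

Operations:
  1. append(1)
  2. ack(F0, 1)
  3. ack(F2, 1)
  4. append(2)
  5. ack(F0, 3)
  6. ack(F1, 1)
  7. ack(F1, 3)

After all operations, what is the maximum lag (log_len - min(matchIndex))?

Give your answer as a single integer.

Op 1: append 1 -> log_len=1
Op 2: F0 acks idx 1 -> match: F0=1 F1=0 F2=0 F3=0; commitIndex=0
Op 3: F2 acks idx 1 -> match: F0=1 F1=0 F2=1 F3=0; commitIndex=1
Op 4: append 2 -> log_len=3
Op 5: F0 acks idx 3 -> match: F0=3 F1=0 F2=1 F3=0; commitIndex=1
Op 6: F1 acks idx 1 -> match: F0=3 F1=1 F2=1 F3=0; commitIndex=1
Op 7: F1 acks idx 3 -> match: F0=3 F1=3 F2=1 F3=0; commitIndex=3

Answer: 3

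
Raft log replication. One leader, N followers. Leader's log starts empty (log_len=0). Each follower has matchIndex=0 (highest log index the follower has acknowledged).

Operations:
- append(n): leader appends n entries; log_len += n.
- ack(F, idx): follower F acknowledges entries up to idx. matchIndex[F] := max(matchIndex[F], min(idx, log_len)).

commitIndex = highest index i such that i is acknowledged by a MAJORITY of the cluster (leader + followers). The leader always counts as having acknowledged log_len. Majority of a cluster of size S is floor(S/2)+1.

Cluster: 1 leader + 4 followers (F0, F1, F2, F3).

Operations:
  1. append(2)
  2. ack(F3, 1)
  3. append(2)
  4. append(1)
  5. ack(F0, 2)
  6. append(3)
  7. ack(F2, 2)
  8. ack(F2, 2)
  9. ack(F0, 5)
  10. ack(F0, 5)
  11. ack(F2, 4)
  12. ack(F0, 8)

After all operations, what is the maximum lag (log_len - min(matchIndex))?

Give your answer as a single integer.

Answer: 8

Derivation:
Op 1: append 2 -> log_len=2
Op 2: F3 acks idx 1 -> match: F0=0 F1=0 F2=0 F3=1; commitIndex=0
Op 3: append 2 -> log_len=4
Op 4: append 1 -> log_len=5
Op 5: F0 acks idx 2 -> match: F0=2 F1=0 F2=0 F3=1; commitIndex=1
Op 6: append 3 -> log_len=8
Op 7: F2 acks idx 2 -> match: F0=2 F1=0 F2=2 F3=1; commitIndex=2
Op 8: F2 acks idx 2 -> match: F0=2 F1=0 F2=2 F3=1; commitIndex=2
Op 9: F0 acks idx 5 -> match: F0=5 F1=0 F2=2 F3=1; commitIndex=2
Op 10: F0 acks idx 5 -> match: F0=5 F1=0 F2=2 F3=1; commitIndex=2
Op 11: F2 acks idx 4 -> match: F0=5 F1=0 F2=4 F3=1; commitIndex=4
Op 12: F0 acks idx 8 -> match: F0=8 F1=0 F2=4 F3=1; commitIndex=4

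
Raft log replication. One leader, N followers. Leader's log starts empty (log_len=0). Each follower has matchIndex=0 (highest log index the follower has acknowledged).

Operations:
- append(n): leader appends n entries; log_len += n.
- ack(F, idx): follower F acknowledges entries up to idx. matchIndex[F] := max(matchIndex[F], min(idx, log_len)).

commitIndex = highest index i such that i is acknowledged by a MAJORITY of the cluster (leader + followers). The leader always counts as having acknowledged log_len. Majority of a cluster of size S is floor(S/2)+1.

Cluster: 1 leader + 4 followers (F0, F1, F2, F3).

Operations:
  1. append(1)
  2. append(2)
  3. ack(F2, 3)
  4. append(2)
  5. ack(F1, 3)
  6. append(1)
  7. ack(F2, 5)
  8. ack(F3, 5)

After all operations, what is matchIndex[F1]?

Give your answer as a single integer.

Op 1: append 1 -> log_len=1
Op 2: append 2 -> log_len=3
Op 3: F2 acks idx 3 -> match: F0=0 F1=0 F2=3 F3=0; commitIndex=0
Op 4: append 2 -> log_len=5
Op 5: F1 acks idx 3 -> match: F0=0 F1=3 F2=3 F3=0; commitIndex=3
Op 6: append 1 -> log_len=6
Op 7: F2 acks idx 5 -> match: F0=0 F1=3 F2=5 F3=0; commitIndex=3
Op 8: F3 acks idx 5 -> match: F0=0 F1=3 F2=5 F3=5; commitIndex=5

Answer: 3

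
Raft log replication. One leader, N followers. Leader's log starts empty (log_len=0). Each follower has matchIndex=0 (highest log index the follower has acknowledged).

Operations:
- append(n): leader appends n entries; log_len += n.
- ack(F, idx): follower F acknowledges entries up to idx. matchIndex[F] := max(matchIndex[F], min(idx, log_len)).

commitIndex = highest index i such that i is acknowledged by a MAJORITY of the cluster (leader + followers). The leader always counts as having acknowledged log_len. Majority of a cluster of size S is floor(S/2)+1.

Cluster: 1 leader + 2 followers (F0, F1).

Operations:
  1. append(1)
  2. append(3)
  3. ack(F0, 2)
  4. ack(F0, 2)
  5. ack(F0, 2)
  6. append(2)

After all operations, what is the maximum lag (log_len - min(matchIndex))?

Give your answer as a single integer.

Answer: 6

Derivation:
Op 1: append 1 -> log_len=1
Op 2: append 3 -> log_len=4
Op 3: F0 acks idx 2 -> match: F0=2 F1=0; commitIndex=2
Op 4: F0 acks idx 2 -> match: F0=2 F1=0; commitIndex=2
Op 5: F0 acks idx 2 -> match: F0=2 F1=0; commitIndex=2
Op 6: append 2 -> log_len=6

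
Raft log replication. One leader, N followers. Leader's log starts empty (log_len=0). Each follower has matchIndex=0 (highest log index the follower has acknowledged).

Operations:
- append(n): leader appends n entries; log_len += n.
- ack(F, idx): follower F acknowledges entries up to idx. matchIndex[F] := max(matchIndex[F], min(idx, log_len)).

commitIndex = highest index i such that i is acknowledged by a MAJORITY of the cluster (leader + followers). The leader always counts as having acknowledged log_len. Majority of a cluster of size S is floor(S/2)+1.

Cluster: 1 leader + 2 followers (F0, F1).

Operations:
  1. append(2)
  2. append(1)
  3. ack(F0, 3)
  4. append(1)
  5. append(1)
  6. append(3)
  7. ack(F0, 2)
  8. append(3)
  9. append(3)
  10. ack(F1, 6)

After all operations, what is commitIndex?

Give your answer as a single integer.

Answer: 6

Derivation:
Op 1: append 2 -> log_len=2
Op 2: append 1 -> log_len=3
Op 3: F0 acks idx 3 -> match: F0=3 F1=0; commitIndex=3
Op 4: append 1 -> log_len=4
Op 5: append 1 -> log_len=5
Op 6: append 3 -> log_len=8
Op 7: F0 acks idx 2 -> match: F0=3 F1=0; commitIndex=3
Op 8: append 3 -> log_len=11
Op 9: append 3 -> log_len=14
Op 10: F1 acks idx 6 -> match: F0=3 F1=6; commitIndex=6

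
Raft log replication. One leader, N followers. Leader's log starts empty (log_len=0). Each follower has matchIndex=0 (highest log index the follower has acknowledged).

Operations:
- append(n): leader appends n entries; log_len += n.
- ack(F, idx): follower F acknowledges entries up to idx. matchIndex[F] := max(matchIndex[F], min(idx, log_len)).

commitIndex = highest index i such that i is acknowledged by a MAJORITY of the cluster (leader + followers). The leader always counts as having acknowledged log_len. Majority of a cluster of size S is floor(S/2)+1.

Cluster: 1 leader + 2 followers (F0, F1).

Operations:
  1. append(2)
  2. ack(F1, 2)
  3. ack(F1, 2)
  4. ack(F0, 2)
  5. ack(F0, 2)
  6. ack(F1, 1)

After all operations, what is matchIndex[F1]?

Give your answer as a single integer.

Op 1: append 2 -> log_len=2
Op 2: F1 acks idx 2 -> match: F0=0 F1=2; commitIndex=2
Op 3: F1 acks idx 2 -> match: F0=0 F1=2; commitIndex=2
Op 4: F0 acks idx 2 -> match: F0=2 F1=2; commitIndex=2
Op 5: F0 acks idx 2 -> match: F0=2 F1=2; commitIndex=2
Op 6: F1 acks idx 1 -> match: F0=2 F1=2; commitIndex=2

Answer: 2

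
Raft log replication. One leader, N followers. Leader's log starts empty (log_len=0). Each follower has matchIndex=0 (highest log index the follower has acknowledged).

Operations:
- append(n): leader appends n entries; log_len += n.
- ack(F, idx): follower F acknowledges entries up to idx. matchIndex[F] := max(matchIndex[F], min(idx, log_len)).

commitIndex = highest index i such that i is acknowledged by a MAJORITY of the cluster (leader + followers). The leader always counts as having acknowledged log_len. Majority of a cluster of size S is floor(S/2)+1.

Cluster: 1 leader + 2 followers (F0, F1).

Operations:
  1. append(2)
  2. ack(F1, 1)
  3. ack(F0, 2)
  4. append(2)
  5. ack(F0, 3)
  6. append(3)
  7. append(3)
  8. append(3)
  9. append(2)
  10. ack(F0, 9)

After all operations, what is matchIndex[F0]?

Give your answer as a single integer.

Answer: 9

Derivation:
Op 1: append 2 -> log_len=2
Op 2: F1 acks idx 1 -> match: F0=0 F1=1; commitIndex=1
Op 3: F0 acks idx 2 -> match: F0=2 F1=1; commitIndex=2
Op 4: append 2 -> log_len=4
Op 5: F0 acks idx 3 -> match: F0=3 F1=1; commitIndex=3
Op 6: append 3 -> log_len=7
Op 7: append 3 -> log_len=10
Op 8: append 3 -> log_len=13
Op 9: append 2 -> log_len=15
Op 10: F0 acks idx 9 -> match: F0=9 F1=1; commitIndex=9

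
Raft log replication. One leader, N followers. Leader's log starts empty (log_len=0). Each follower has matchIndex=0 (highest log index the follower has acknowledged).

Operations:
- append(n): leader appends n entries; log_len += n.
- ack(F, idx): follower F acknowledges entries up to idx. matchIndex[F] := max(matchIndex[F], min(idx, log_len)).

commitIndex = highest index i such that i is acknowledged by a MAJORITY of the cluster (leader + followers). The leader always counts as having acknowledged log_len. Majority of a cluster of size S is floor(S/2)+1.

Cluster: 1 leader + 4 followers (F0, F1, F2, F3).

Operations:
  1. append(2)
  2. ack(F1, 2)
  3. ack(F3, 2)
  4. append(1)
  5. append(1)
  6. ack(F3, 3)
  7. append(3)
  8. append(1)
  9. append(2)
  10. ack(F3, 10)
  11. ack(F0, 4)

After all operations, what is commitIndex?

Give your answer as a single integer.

Op 1: append 2 -> log_len=2
Op 2: F1 acks idx 2 -> match: F0=0 F1=2 F2=0 F3=0; commitIndex=0
Op 3: F3 acks idx 2 -> match: F0=0 F1=2 F2=0 F3=2; commitIndex=2
Op 4: append 1 -> log_len=3
Op 5: append 1 -> log_len=4
Op 6: F3 acks idx 3 -> match: F0=0 F1=2 F2=0 F3=3; commitIndex=2
Op 7: append 3 -> log_len=7
Op 8: append 1 -> log_len=8
Op 9: append 2 -> log_len=10
Op 10: F3 acks idx 10 -> match: F0=0 F1=2 F2=0 F3=10; commitIndex=2
Op 11: F0 acks idx 4 -> match: F0=4 F1=2 F2=0 F3=10; commitIndex=4

Answer: 4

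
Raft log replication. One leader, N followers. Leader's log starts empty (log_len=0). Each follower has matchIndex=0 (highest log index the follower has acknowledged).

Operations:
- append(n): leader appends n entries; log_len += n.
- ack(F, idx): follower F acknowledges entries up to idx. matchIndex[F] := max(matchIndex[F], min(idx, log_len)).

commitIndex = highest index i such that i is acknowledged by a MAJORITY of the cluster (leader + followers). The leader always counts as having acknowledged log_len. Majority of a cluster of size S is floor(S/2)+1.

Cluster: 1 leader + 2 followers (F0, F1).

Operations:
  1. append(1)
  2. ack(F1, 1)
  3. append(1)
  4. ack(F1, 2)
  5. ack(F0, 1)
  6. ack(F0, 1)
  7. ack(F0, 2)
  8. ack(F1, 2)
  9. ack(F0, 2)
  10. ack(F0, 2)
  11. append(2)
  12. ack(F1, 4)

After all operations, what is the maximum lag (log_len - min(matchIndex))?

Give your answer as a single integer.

Op 1: append 1 -> log_len=1
Op 2: F1 acks idx 1 -> match: F0=0 F1=1; commitIndex=1
Op 3: append 1 -> log_len=2
Op 4: F1 acks idx 2 -> match: F0=0 F1=2; commitIndex=2
Op 5: F0 acks idx 1 -> match: F0=1 F1=2; commitIndex=2
Op 6: F0 acks idx 1 -> match: F0=1 F1=2; commitIndex=2
Op 7: F0 acks idx 2 -> match: F0=2 F1=2; commitIndex=2
Op 8: F1 acks idx 2 -> match: F0=2 F1=2; commitIndex=2
Op 9: F0 acks idx 2 -> match: F0=2 F1=2; commitIndex=2
Op 10: F0 acks idx 2 -> match: F0=2 F1=2; commitIndex=2
Op 11: append 2 -> log_len=4
Op 12: F1 acks idx 4 -> match: F0=2 F1=4; commitIndex=4

Answer: 2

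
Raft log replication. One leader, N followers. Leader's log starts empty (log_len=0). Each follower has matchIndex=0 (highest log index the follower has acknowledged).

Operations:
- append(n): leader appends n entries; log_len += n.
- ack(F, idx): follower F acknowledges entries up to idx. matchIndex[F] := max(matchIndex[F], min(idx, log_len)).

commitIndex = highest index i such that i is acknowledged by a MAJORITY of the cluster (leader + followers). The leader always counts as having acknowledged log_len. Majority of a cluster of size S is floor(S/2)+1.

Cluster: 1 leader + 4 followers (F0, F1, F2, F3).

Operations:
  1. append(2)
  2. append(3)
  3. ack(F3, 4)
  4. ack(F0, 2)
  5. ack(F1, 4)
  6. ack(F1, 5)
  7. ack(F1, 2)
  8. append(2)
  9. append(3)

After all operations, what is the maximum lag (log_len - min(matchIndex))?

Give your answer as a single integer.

Answer: 10

Derivation:
Op 1: append 2 -> log_len=2
Op 2: append 3 -> log_len=5
Op 3: F3 acks idx 4 -> match: F0=0 F1=0 F2=0 F3=4; commitIndex=0
Op 4: F0 acks idx 2 -> match: F0=2 F1=0 F2=0 F3=4; commitIndex=2
Op 5: F1 acks idx 4 -> match: F0=2 F1=4 F2=0 F3=4; commitIndex=4
Op 6: F1 acks idx 5 -> match: F0=2 F1=5 F2=0 F3=4; commitIndex=4
Op 7: F1 acks idx 2 -> match: F0=2 F1=5 F2=0 F3=4; commitIndex=4
Op 8: append 2 -> log_len=7
Op 9: append 3 -> log_len=10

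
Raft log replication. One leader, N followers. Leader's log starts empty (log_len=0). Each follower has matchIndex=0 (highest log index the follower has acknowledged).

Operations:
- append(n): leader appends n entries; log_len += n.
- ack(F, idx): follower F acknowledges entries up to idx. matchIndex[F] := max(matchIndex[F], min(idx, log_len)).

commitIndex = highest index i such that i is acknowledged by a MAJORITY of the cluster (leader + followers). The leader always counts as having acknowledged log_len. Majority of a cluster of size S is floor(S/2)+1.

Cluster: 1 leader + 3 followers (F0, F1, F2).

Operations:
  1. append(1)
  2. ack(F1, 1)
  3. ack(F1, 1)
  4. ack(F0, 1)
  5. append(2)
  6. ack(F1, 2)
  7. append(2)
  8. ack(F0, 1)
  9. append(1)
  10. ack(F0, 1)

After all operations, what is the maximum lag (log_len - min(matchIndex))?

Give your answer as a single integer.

Op 1: append 1 -> log_len=1
Op 2: F1 acks idx 1 -> match: F0=0 F1=1 F2=0; commitIndex=0
Op 3: F1 acks idx 1 -> match: F0=0 F1=1 F2=0; commitIndex=0
Op 4: F0 acks idx 1 -> match: F0=1 F1=1 F2=0; commitIndex=1
Op 5: append 2 -> log_len=3
Op 6: F1 acks idx 2 -> match: F0=1 F1=2 F2=0; commitIndex=1
Op 7: append 2 -> log_len=5
Op 8: F0 acks idx 1 -> match: F0=1 F1=2 F2=0; commitIndex=1
Op 9: append 1 -> log_len=6
Op 10: F0 acks idx 1 -> match: F0=1 F1=2 F2=0; commitIndex=1

Answer: 6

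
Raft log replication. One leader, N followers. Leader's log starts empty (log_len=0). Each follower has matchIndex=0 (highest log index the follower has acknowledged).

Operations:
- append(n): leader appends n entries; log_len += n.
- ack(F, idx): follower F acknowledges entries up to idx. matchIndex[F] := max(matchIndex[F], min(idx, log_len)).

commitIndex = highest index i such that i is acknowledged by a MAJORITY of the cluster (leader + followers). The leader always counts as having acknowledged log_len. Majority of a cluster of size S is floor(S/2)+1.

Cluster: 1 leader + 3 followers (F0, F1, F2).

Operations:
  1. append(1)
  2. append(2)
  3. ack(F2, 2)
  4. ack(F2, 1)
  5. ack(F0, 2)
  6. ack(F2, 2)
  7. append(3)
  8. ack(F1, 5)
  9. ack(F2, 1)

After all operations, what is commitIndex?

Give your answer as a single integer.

Op 1: append 1 -> log_len=1
Op 2: append 2 -> log_len=3
Op 3: F2 acks idx 2 -> match: F0=0 F1=0 F2=2; commitIndex=0
Op 4: F2 acks idx 1 -> match: F0=0 F1=0 F2=2; commitIndex=0
Op 5: F0 acks idx 2 -> match: F0=2 F1=0 F2=2; commitIndex=2
Op 6: F2 acks idx 2 -> match: F0=2 F1=0 F2=2; commitIndex=2
Op 7: append 3 -> log_len=6
Op 8: F1 acks idx 5 -> match: F0=2 F1=5 F2=2; commitIndex=2
Op 9: F2 acks idx 1 -> match: F0=2 F1=5 F2=2; commitIndex=2

Answer: 2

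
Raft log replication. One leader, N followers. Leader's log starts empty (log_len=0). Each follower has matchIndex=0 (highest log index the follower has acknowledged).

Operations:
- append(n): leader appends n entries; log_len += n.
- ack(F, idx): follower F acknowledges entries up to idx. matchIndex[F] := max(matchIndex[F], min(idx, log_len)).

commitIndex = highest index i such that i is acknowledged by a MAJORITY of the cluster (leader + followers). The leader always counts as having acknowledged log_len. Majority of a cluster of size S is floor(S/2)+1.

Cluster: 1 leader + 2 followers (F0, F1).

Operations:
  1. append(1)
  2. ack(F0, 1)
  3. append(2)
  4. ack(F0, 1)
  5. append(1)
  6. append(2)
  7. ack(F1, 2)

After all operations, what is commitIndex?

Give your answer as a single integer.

Op 1: append 1 -> log_len=1
Op 2: F0 acks idx 1 -> match: F0=1 F1=0; commitIndex=1
Op 3: append 2 -> log_len=3
Op 4: F0 acks idx 1 -> match: F0=1 F1=0; commitIndex=1
Op 5: append 1 -> log_len=4
Op 6: append 2 -> log_len=6
Op 7: F1 acks idx 2 -> match: F0=1 F1=2; commitIndex=2

Answer: 2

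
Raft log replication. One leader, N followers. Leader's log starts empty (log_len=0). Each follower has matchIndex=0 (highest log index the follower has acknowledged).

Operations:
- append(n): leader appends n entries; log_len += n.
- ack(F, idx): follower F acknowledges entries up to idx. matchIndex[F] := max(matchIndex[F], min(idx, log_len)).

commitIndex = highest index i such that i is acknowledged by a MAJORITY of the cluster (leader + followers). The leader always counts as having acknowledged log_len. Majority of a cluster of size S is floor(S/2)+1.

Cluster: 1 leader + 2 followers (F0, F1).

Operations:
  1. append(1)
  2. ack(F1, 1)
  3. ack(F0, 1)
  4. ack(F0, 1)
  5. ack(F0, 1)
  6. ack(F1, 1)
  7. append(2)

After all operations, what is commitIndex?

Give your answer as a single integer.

Answer: 1

Derivation:
Op 1: append 1 -> log_len=1
Op 2: F1 acks idx 1 -> match: F0=0 F1=1; commitIndex=1
Op 3: F0 acks idx 1 -> match: F0=1 F1=1; commitIndex=1
Op 4: F0 acks idx 1 -> match: F0=1 F1=1; commitIndex=1
Op 5: F0 acks idx 1 -> match: F0=1 F1=1; commitIndex=1
Op 6: F1 acks idx 1 -> match: F0=1 F1=1; commitIndex=1
Op 7: append 2 -> log_len=3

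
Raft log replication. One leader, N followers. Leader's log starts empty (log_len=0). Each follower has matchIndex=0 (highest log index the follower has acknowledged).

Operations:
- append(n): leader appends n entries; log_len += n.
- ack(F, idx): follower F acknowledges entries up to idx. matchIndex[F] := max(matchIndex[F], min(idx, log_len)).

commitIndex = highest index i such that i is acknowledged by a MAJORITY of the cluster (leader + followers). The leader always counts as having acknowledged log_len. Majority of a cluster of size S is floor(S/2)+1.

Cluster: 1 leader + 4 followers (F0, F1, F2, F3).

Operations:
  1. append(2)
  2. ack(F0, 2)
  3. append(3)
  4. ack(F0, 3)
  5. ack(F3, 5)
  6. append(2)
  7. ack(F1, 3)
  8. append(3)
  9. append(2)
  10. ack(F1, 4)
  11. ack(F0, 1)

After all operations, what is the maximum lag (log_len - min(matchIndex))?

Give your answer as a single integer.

Answer: 12

Derivation:
Op 1: append 2 -> log_len=2
Op 2: F0 acks idx 2 -> match: F0=2 F1=0 F2=0 F3=0; commitIndex=0
Op 3: append 3 -> log_len=5
Op 4: F0 acks idx 3 -> match: F0=3 F1=0 F2=0 F3=0; commitIndex=0
Op 5: F3 acks idx 5 -> match: F0=3 F1=0 F2=0 F3=5; commitIndex=3
Op 6: append 2 -> log_len=7
Op 7: F1 acks idx 3 -> match: F0=3 F1=3 F2=0 F3=5; commitIndex=3
Op 8: append 3 -> log_len=10
Op 9: append 2 -> log_len=12
Op 10: F1 acks idx 4 -> match: F0=3 F1=4 F2=0 F3=5; commitIndex=4
Op 11: F0 acks idx 1 -> match: F0=3 F1=4 F2=0 F3=5; commitIndex=4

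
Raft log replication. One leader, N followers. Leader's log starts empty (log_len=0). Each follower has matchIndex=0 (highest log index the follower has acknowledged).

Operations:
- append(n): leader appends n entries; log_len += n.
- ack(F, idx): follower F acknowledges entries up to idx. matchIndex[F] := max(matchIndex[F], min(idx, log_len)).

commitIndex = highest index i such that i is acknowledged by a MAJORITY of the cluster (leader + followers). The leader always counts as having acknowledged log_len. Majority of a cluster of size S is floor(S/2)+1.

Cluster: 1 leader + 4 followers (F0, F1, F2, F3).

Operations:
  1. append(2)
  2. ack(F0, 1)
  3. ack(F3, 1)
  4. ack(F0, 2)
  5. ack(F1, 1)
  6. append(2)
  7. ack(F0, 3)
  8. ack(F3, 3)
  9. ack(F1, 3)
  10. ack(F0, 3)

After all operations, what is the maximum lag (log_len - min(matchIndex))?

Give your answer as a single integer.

Answer: 4

Derivation:
Op 1: append 2 -> log_len=2
Op 2: F0 acks idx 1 -> match: F0=1 F1=0 F2=0 F3=0; commitIndex=0
Op 3: F3 acks idx 1 -> match: F0=1 F1=0 F2=0 F3=1; commitIndex=1
Op 4: F0 acks idx 2 -> match: F0=2 F1=0 F2=0 F3=1; commitIndex=1
Op 5: F1 acks idx 1 -> match: F0=2 F1=1 F2=0 F3=1; commitIndex=1
Op 6: append 2 -> log_len=4
Op 7: F0 acks idx 3 -> match: F0=3 F1=1 F2=0 F3=1; commitIndex=1
Op 8: F3 acks idx 3 -> match: F0=3 F1=1 F2=0 F3=3; commitIndex=3
Op 9: F1 acks idx 3 -> match: F0=3 F1=3 F2=0 F3=3; commitIndex=3
Op 10: F0 acks idx 3 -> match: F0=3 F1=3 F2=0 F3=3; commitIndex=3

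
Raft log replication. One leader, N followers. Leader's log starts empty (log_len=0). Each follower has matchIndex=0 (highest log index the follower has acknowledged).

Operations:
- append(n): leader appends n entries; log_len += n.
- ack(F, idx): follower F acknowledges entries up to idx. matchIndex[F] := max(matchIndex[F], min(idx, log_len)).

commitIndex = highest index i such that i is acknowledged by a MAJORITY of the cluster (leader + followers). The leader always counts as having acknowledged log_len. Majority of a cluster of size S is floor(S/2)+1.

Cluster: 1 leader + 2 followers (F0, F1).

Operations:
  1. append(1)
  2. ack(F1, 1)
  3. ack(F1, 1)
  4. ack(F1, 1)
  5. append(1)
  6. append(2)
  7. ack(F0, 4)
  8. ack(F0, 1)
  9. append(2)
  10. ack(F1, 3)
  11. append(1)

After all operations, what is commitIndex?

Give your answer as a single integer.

Op 1: append 1 -> log_len=1
Op 2: F1 acks idx 1 -> match: F0=0 F1=1; commitIndex=1
Op 3: F1 acks idx 1 -> match: F0=0 F1=1; commitIndex=1
Op 4: F1 acks idx 1 -> match: F0=0 F1=1; commitIndex=1
Op 5: append 1 -> log_len=2
Op 6: append 2 -> log_len=4
Op 7: F0 acks idx 4 -> match: F0=4 F1=1; commitIndex=4
Op 8: F0 acks idx 1 -> match: F0=4 F1=1; commitIndex=4
Op 9: append 2 -> log_len=6
Op 10: F1 acks idx 3 -> match: F0=4 F1=3; commitIndex=4
Op 11: append 1 -> log_len=7

Answer: 4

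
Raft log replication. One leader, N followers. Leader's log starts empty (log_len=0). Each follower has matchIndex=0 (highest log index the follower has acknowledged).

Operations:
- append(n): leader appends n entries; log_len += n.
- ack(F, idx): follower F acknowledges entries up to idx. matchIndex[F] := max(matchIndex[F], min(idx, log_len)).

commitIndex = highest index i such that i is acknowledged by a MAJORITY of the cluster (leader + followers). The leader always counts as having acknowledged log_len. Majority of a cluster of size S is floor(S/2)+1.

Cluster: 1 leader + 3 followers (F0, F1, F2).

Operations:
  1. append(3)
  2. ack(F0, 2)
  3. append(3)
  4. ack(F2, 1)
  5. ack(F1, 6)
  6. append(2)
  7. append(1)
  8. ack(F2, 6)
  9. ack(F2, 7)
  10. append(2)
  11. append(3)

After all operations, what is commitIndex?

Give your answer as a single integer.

Answer: 6

Derivation:
Op 1: append 3 -> log_len=3
Op 2: F0 acks idx 2 -> match: F0=2 F1=0 F2=0; commitIndex=0
Op 3: append 3 -> log_len=6
Op 4: F2 acks idx 1 -> match: F0=2 F1=0 F2=1; commitIndex=1
Op 5: F1 acks idx 6 -> match: F0=2 F1=6 F2=1; commitIndex=2
Op 6: append 2 -> log_len=8
Op 7: append 1 -> log_len=9
Op 8: F2 acks idx 6 -> match: F0=2 F1=6 F2=6; commitIndex=6
Op 9: F2 acks idx 7 -> match: F0=2 F1=6 F2=7; commitIndex=6
Op 10: append 2 -> log_len=11
Op 11: append 3 -> log_len=14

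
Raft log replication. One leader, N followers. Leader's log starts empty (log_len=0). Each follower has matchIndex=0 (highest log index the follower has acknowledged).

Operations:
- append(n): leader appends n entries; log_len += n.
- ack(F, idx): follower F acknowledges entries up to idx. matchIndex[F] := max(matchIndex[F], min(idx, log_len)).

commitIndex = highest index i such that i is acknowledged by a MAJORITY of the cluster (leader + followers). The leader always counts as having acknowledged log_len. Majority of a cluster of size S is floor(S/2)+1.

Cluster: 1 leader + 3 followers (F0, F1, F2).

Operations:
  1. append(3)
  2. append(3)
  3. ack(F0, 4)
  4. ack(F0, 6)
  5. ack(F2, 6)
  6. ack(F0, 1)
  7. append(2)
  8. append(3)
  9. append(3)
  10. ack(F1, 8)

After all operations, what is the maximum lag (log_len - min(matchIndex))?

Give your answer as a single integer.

Op 1: append 3 -> log_len=3
Op 2: append 3 -> log_len=6
Op 3: F0 acks idx 4 -> match: F0=4 F1=0 F2=0; commitIndex=0
Op 4: F0 acks idx 6 -> match: F0=6 F1=0 F2=0; commitIndex=0
Op 5: F2 acks idx 6 -> match: F0=6 F1=0 F2=6; commitIndex=6
Op 6: F0 acks idx 1 -> match: F0=6 F1=0 F2=6; commitIndex=6
Op 7: append 2 -> log_len=8
Op 8: append 3 -> log_len=11
Op 9: append 3 -> log_len=14
Op 10: F1 acks idx 8 -> match: F0=6 F1=8 F2=6; commitIndex=6

Answer: 8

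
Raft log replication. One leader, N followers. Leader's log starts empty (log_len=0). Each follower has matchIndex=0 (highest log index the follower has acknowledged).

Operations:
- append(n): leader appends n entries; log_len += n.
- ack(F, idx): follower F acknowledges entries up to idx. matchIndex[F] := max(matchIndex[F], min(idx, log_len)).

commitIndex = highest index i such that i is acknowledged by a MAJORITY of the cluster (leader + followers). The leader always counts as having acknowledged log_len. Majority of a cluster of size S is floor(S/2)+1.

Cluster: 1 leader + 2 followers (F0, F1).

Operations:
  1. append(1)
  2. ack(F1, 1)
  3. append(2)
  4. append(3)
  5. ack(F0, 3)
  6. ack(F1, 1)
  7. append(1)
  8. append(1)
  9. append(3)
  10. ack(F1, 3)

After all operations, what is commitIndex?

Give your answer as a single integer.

Answer: 3

Derivation:
Op 1: append 1 -> log_len=1
Op 2: F1 acks idx 1 -> match: F0=0 F1=1; commitIndex=1
Op 3: append 2 -> log_len=3
Op 4: append 3 -> log_len=6
Op 5: F0 acks idx 3 -> match: F0=3 F1=1; commitIndex=3
Op 6: F1 acks idx 1 -> match: F0=3 F1=1; commitIndex=3
Op 7: append 1 -> log_len=7
Op 8: append 1 -> log_len=8
Op 9: append 3 -> log_len=11
Op 10: F1 acks idx 3 -> match: F0=3 F1=3; commitIndex=3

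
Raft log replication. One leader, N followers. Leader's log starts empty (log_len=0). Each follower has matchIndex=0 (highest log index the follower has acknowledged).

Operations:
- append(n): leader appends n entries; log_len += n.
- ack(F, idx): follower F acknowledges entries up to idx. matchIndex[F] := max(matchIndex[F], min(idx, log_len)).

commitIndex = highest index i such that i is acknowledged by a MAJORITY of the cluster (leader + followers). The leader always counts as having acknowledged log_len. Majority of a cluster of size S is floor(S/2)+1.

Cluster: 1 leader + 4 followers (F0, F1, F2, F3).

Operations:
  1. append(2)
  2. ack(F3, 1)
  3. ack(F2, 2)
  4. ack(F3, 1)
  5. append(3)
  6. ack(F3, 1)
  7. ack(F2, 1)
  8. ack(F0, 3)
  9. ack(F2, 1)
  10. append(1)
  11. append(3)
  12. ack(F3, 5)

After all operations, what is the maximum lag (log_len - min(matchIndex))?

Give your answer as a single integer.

Answer: 9

Derivation:
Op 1: append 2 -> log_len=2
Op 2: F3 acks idx 1 -> match: F0=0 F1=0 F2=0 F3=1; commitIndex=0
Op 3: F2 acks idx 2 -> match: F0=0 F1=0 F2=2 F3=1; commitIndex=1
Op 4: F3 acks idx 1 -> match: F0=0 F1=0 F2=2 F3=1; commitIndex=1
Op 5: append 3 -> log_len=5
Op 6: F3 acks idx 1 -> match: F0=0 F1=0 F2=2 F3=1; commitIndex=1
Op 7: F2 acks idx 1 -> match: F0=0 F1=0 F2=2 F3=1; commitIndex=1
Op 8: F0 acks idx 3 -> match: F0=3 F1=0 F2=2 F3=1; commitIndex=2
Op 9: F2 acks idx 1 -> match: F0=3 F1=0 F2=2 F3=1; commitIndex=2
Op 10: append 1 -> log_len=6
Op 11: append 3 -> log_len=9
Op 12: F3 acks idx 5 -> match: F0=3 F1=0 F2=2 F3=5; commitIndex=3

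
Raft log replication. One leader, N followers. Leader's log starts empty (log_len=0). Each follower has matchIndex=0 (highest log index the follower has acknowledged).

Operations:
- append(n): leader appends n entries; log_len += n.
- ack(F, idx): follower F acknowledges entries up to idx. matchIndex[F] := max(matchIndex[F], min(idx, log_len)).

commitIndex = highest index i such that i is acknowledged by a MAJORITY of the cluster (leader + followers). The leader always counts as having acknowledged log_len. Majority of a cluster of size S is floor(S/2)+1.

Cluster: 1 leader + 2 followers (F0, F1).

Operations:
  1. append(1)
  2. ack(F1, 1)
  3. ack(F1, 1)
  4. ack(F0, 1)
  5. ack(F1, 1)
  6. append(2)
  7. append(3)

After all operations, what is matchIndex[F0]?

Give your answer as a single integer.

Op 1: append 1 -> log_len=1
Op 2: F1 acks idx 1 -> match: F0=0 F1=1; commitIndex=1
Op 3: F1 acks idx 1 -> match: F0=0 F1=1; commitIndex=1
Op 4: F0 acks idx 1 -> match: F0=1 F1=1; commitIndex=1
Op 5: F1 acks idx 1 -> match: F0=1 F1=1; commitIndex=1
Op 6: append 2 -> log_len=3
Op 7: append 3 -> log_len=6

Answer: 1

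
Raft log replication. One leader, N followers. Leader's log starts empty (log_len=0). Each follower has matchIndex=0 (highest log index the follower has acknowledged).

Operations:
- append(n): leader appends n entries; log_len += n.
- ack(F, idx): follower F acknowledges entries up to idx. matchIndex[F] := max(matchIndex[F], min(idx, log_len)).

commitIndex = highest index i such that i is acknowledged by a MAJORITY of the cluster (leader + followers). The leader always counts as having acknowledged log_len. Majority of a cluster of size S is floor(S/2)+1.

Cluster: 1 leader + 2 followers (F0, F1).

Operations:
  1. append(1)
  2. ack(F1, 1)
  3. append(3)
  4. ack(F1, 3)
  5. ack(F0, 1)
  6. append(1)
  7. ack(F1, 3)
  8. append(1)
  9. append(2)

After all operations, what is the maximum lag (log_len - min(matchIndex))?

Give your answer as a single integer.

Answer: 7

Derivation:
Op 1: append 1 -> log_len=1
Op 2: F1 acks idx 1 -> match: F0=0 F1=1; commitIndex=1
Op 3: append 3 -> log_len=4
Op 4: F1 acks idx 3 -> match: F0=0 F1=3; commitIndex=3
Op 5: F0 acks idx 1 -> match: F0=1 F1=3; commitIndex=3
Op 6: append 1 -> log_len=5
Op 7: F1 acks idx 3 -> match: F0=1 F1=3; commitIndex=3
Op 8: append 1 -> log_len=6
Op 9: append 2 -> log_len=8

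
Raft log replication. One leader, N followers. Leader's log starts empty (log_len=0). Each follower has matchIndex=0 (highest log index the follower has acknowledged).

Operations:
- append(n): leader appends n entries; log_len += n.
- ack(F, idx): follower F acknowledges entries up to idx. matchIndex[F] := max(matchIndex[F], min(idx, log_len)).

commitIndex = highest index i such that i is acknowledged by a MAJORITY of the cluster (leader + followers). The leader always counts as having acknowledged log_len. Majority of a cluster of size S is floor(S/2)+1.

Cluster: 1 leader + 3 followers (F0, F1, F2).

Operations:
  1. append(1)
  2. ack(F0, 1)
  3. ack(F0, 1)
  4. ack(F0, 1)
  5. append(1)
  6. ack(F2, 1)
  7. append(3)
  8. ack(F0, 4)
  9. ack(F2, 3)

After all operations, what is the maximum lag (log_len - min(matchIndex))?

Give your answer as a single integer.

Op 1: append 1 -> log_len=1
Op 2: F0 acks idx 1 -> match: F0=1 F1=0 F2=0; commitIndex=0
Op 3: F0 acks idx 1 -> match: F0=1 F1=0 F2=0; commitIndex=0
Op 4: F0 acks idx 1 -> match: F0=1 F1=0 F2=0; commitIndex=0
Op 5: append 1 -> log_len=2
Op 6: F2 acks idx 1 -> match: F0=1 F1=0 F2=1; commitIndex=1
Op 7: append 3 -> log_len=5
Op 8: F0 acks idx 4 -> match: F0=4 F1=0 F2=1; commitIndex=1
Op 9: F2 acks idx 3 -> match: F0=4 F1=0 F2=3; commitIndex=3

Answer: 5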